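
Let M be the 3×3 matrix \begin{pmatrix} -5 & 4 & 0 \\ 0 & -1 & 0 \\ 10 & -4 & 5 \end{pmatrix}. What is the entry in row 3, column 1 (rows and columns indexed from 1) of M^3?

250

Characteristic polynomial: λ^3 + λ^2 - 25λ - 25 = (λ - 5)(λ + 1)(λ + 5), so the eigenvalues are -5, -1, 5.
λ=-5: eigenvector (1, 0, -1).
λ=-1: eigenvector (1, 1, -1).
λ=5: eigenvector (0, 0, 1).
P = [[1, 1, 0], [0, 1, 0], [-1, -1, 1]], D = diag(-5, -1, 5), P⁻¹ = [[1, -1, 0], [0, 1, 0], [1, 0, 1]].
M³ = P·diag(-125, -1, 125)·P⁻¹ = [[-125, 124, 0], [0, -1, 0], [250, -124, 125]].
The requested entry is 250.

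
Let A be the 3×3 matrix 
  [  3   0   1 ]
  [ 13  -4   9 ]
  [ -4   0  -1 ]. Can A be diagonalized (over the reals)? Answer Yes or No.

Characteristic polynomial: p(μ) = μ^3 + 2μ^2 - 7μ + 4 = (μ - 1)^2(μ + 4).
μ = 1 has algebraic multiplicity 2; rank(A − 1I) = 2, so geometric multiplicity = 1.
Geometric multiplicity < algebraic multiplicity, so A is not diagonalizable.

No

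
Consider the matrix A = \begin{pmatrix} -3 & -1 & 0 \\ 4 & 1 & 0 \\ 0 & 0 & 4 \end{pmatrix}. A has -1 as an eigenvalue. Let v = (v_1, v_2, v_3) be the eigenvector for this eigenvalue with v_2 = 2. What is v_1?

A + 1I = [[-2, -1, 0], [4, 2, 0], [0, 0, 5]].
Solving (A + 1I)v = 0 gives the eigenspace spanned by (-1, 2, 0).
With v_2 = 2, v = (-1, 2, 0), so v_1 = -1.

-1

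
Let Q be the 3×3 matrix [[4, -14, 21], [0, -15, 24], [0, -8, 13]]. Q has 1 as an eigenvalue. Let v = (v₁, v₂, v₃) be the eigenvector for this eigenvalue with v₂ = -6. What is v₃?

-4

Q − 1I = [[3, -14, 21], [0, -16, 24], [0, -8, 12]].
Solving (Q − 1I)v = 0 gives the eigenspace spanned by (0, -6, -4).
With v₂ = -6, v = (0, -6, -4), so v₃ = -4.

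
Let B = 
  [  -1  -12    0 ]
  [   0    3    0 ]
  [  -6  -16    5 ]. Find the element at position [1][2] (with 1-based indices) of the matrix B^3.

Characteristic polynomial: s^3 - 7s^2 + 7s + 15 = (s - 5)(s - 3)(s + 1), so the eigenvalues are -1, 3, 5.
s=-1: eigenvector (1, 0, 1).
s=5: eigenvector (0, 0, 1).
s=3: eigenvector (-3, 1, -1).
P = [[1, 0, -3], [0, 0, 1], [1, 1, -1]], D = diag(-1, 5, 3), P⁻¹ = [[1, 3, 0], [-1, -2, 1], [0, 1, 0]].
B³ = P·diag(-1, 125, 27)·P⁻¹ = [[-1, -84, 0], [0, 27, 0], [-126, -280, 125]].
The requested entry is -84.

-84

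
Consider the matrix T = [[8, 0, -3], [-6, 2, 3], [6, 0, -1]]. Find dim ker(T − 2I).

2

T − 2I = [[6, 0, -3], [-6, 0, 3], [6, 0, -3]].
This matrix has rank 1, so its null space has dimension 3 − 1 = 2.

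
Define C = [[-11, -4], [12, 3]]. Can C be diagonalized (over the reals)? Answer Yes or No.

Yes

Characteristic polynomial: p(λ) = λ^2 + 8λ + 15 = (λ + 3)(λ + 5).
All 2 eigenvalues are distinct, so C is diagonalizable.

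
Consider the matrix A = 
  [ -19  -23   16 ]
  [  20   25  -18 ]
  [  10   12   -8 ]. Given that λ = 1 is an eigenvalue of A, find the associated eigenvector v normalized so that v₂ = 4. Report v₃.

2

A − 1I = [[-20, -23, 16], [20, 24, -18], [10, 12, -9]].
Solving (A − 1I)v = 0 gives the eigenspace spanned by (-3, 4, 2).
With v₂ = 4, v = (-3, 4, 2), so v₃ = 2.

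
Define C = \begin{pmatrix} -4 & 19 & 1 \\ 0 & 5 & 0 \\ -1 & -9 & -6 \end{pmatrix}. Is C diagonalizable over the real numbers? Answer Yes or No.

Characteristic polynomial: p(t) = t^3 + 5t^2 - 25t - 125 = (t - 5)(t + 5)^2.
t = -5 has algebraic multiplicity 2; rank(C + 5I) = 2, so geometric multiplicity = 1.
Geometric multiplicity < algebraic multiplicity, so C is not diagonalizable.

No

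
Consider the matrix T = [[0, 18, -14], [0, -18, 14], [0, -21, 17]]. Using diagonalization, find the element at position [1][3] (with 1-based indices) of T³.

-182

Characteristic polynomial: s^3 + s^2 - 12s = s(s - 3)(s + 4), so the eigenvalues are -4, 0, 3.
s=0: eigenvector (1, 0, 0).
s=-4: eigenvector (-1, 1, 1).
s=3: eigenvector (-2, 2, 3).
P = [[1, -1, -2], [0, 1, 2], [0, 1, 3]], D = diag(0, -4, 3), P⁻¹ = [[1, 1, 0], [0, 3, -2], [0, -1, 1]].
T³ = P·diag(0, -64, 27)·P⁻¹ = [[0, 246, -182], [0, -246, 182], [0, -273, 209]].
The requested entry is -182.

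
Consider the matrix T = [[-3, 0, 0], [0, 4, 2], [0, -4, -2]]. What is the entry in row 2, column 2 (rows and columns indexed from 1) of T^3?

16

Characteristic polynomial: λ^3 + λ^2 - 6λ = λ(λ - 2)(λ + 3), so the eigenvalues are -3, 0, 2.
λ=-3: eigenvector (1, 0, 0).
λ=0: eigenvector (0, 1, -2).
λ=2: eigenvector (0, 1, -1).
P = [[1, 0, 0], [0, 1, 1], [0, -2, -1]], D = diag(-3, 0, 2), P⁻¹ = [[1, 0, 0], [0, -1, -1], [0, 2, 1]].
T³ = P·diag(-27, 0, 8)·P⁻¹ = [[-27, 0, 0], [0, 16, 8], [0, -16, -8]].
The requested entry is 16.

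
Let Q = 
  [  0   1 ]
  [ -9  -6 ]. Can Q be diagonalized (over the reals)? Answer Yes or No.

No

Characteristic polynomial: p(r) = r^2 + 6r + 9 = (r + 3)^2.
r = -3 has algebraic multiplicity 2; rank(Q + 3I) = 1, so geometric multiplicity = 1.
Geometric multiplicity < algebraic multiplicity, so Q is not diagonalizable.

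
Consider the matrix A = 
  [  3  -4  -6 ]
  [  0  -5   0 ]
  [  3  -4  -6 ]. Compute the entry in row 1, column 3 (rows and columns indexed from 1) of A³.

-54

Characteristic polynomial: t^3 + 8t^2 + 15t = t(t + 3)(t + 5), so the eigenvalues are -5, -3, 0.
t=-5: eigenvector (2, 1, 2).
t=0: eigenvector (2, 0, 1).
t=-3: eigenvector (1, 0, 1).
P = [[2, 2, 1], [1, 0, 0], [2, 1, 1]], D = diag(-5, 0, -3), P⁻¹ = [[0, 1, 0], [1, 0, -1], [-1, -2, 2]].
A³ = P·diag(-125, 0, -27)·P⁻¹ = [[27, -196, -54], [0, -125, 0], [27, -196, -54]].
The requested entry is -54.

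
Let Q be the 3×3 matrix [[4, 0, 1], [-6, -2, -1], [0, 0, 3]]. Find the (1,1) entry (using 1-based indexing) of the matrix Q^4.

Characteristic polynomial: t^3 - 5t^2 - 2t + 24 = (t - 4)(t - 3)(t + 2), so the eigenvalues are -2, 3, 4.
t=3: eigenvector (1, -1, -1).
t=-2: eigenvector (0, 1, 0).
t=4: eigenvector (1, -1, 0).
P = [[1, 0, 1], [-1, 1, -1], [-1, 0, 0]], D = diag(3, -2, 4), P⁻¹ = [[0, 0, -1], [1, 1, 0], [1, 0, 1]].
Q⁴ = P·diag(81, 16, 256)·P⁻¹ = [[256, 0, 175], [-240, 16, -175], [0, 0, 81]].
The requested entry is 256.

256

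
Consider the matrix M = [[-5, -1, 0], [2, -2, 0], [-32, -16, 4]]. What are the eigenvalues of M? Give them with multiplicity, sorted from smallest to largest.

-4, -3, 4

Characteristic polynomial: p(λ) = λ^3 + 3λ^2 - 16λ - 48 = (λ - 4)(λ + 3)(λ + 4).
Roots (with multiplicity): -4, -3, 4.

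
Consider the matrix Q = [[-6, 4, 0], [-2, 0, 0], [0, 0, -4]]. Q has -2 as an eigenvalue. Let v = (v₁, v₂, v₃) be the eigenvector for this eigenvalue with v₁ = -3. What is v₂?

-3

Q + 2I = [[-4, 4, 0], [-2, 2, 0], [0, 0, -2]].
Solving (Q + 2I)v = 0 gives the eigenspace spanned by (-3, -3, 0).
With v₁ = -3, v = (-3, -3, 0), so v₂ = -3.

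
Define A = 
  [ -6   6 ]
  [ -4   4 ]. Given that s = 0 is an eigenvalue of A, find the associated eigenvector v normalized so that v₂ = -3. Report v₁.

-3

A = [[-6, 6], [-4, 4]].
Solving (A)v = 0 gives the eigenspace spanned by (-3, -3).
With v₂ = -3, v = (-3, -3), so v₁ = -3.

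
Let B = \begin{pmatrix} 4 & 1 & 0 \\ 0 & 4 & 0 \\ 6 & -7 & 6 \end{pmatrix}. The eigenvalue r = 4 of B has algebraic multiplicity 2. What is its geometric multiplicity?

1

B − 4I = [[0, 1, 0], [0, 0, 0], [6, -7, 2]].
This matrix has rank 2, so its null space has dimension 3 − 2 = 1.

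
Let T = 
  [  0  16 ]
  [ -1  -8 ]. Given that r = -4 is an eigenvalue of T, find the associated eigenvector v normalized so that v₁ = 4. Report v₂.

T + 4I = [[4, 16], [-1, -4]].
Solving (T + 4I)v = 0 gives the eigenspace spanned by (4, -1).
With v₁ = 4, v = (4, -1), so v₂ = -1.

-1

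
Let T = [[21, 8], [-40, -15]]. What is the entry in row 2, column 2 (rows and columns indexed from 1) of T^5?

Characteristic polynomial: μ^2 - 6μ + 5 = (μ - 5)(μ - 1), so the eigenvalues are 1, 5.
μ=1: eigenvector (-2, 5).
μ=5: eigenvector (1, -2).
P = [[-2, 1], [5, -2]], D = diag(1, 5), P⁻¹ = [[2, 1], [5, 2]].
T⁵ = P·diag(1, 3125)·P⁻¹ = [[15621, 6248], [-31240, -12495]].
The requested entry is -12495.

-12495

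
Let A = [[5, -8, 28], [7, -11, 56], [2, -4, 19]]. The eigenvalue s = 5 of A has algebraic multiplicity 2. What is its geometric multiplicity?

A − 5I = [[0, -8, 28], [7, -16, 56], [2, -4, 14]].
This matrix has rank 2, so its null space has dimension 3 − 2 = 1.

1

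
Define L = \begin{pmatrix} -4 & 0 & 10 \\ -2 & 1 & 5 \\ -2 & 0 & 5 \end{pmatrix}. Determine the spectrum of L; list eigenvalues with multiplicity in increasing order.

Characteristic polynomial: p(μ) = μ^3 - 2μ^2 + μ = μ(μ - 1)^2.
Roots (with multiplicity): 0, 1, 1.

0, 1, 1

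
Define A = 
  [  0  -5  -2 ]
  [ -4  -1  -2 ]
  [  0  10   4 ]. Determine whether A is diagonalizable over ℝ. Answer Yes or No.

Yes

Characteristic polynomial: p(t) = t^3 - 3t^2 - 4t = t(t - 4)(t + 1).
All 3 eigenvalues are distinct, so A is diagonalizable.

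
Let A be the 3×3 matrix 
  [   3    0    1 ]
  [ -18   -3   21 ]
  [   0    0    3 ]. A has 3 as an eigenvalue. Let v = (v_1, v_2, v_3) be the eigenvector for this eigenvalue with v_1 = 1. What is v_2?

-3

A − 3I = [[0, 0, 1], [-18, -6, 21], [0, 0, 0]].
Solving (A − 3I)v = 0 gives the eigenspace spanned by (1, -3, 0).
With v_1 = 1, v = (1, -3, 0), so v_2 = -3.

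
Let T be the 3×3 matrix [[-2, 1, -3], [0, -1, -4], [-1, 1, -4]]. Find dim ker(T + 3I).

1

T + 3I = [[1, 1, -3], [0, 2, -4], [-1, 1, -1]].
This matrix has rank 2, so its null space has dimension 3 − 2 = 1.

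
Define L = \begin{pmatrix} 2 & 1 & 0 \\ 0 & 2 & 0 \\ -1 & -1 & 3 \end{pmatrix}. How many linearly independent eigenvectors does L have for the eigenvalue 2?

L − 2I = [[0, 1, 0], [0, 0, 0], [-1, -1, 1]].
This matrix has rank 2, so its null space has dimension 3 − 2 = 1.

1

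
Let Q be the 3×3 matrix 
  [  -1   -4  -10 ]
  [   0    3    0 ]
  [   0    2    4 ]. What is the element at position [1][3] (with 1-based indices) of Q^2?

Characteristic polynomial: s^3 - 6s^2 + 5s + 12 = (s - 4)(s - 3)(s + 1), so the eigenvalues are -1, 3, 4.
s=-1: eigenvector (1, 0, 0).
s=4: eigenvector (-2, 0, 1).
s=3: eigenvector (4, 1, -2).
P = [[1, -2, 4], [0, 0, 1], [0, 1, -2]], D = diag(-1, 4, 3), P⁻¹ = [[1, 0, 2], [0, 2, 1], [0, 1, 0]].
Q² = P·diag(1, 16, 9)·P⁻¹ = [[1, -28, -30], [0, 9, 0], [0, 14, 16]].
The requested entry is -30.

-30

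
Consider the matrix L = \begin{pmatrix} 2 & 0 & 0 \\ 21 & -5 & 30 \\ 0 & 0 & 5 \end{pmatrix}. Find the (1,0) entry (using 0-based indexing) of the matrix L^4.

-1827

Characteristic polynomial: s^3 - 2s^2 - 25s + 50 = (s - 5)(s - 2)(s + 5), so the eigenvalues are -5, 2, 5.
s=2: eigenvector (1, 3, 0).
s=-5: eigenvector (0, 1, 0).
s=5: eigenvector (0, 3, 1).
P = [[1, 0, 0], [3, 1, 3], [0, 0, 1]], D = diag(2, -5, 5), P⁻¹ = [[1, 0, 0], [-3, 1, -3], [0, 0, 1]].
L⁴ = P·diag(16, 625, 625)·P⁻¹ = [[16, 0, 0], [-1827, 625, 0], [0, 0, 625]].
The requested entry is -1827.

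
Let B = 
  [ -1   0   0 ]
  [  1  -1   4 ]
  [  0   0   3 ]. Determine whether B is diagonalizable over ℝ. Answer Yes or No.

Characteristic polynomial: p(r) = r^3 - r^2 - 5r - 3 = (r - 3)(r + 1)^2.
r = -1 has algebraic multiplicity 2; rank(B + 1I) = 2, so geometric multiplicity = 1.
Geometric multiplicity < algebraic multiplicity, so B is not diagonalizable.

No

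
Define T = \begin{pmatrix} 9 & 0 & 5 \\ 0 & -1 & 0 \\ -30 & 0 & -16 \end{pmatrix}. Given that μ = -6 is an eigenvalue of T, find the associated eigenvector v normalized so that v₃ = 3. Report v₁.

T + 6I = [[15, 0, 5], [0, 5, 0], [-30, 0, -10]].
Solving (T + 6I)v = 0 gives the eigenspace spanned by (-1, 0, 3).
With v₃ = 3, v = (-1, 0, 3), so v₁ = -1.

-1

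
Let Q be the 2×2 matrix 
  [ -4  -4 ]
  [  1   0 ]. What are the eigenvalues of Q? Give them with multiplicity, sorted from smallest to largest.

-2, -2

Characteristic polynomial: p(λ) = λ^2 + 4λ + 4 = (λ + 2)^2.
Roots (with multiplicity): -2, -2.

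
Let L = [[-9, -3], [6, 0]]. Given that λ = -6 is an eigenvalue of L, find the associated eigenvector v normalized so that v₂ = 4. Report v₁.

-4

L + 6I = [[-3, -3], [6, 6]].
Solving (L + 6I)v = 0 gives the eigenspace spanned by (-4, 4).
With v₂ = 4, v = (-4, 4), so v₁ = -4.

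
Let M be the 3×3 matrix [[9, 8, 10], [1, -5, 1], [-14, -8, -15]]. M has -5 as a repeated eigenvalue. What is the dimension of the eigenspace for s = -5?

M + 5I = [[14, 8, 10], [1, 0, 1], [-14, -8, -10]].
This matrix has rank 2, so its null space has dimension 3 − 2 = 1.

1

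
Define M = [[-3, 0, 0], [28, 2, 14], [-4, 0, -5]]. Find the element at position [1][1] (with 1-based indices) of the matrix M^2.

9

Characteristic polynomial: r^3 + 6r^2 - r - 30 = (r - 2)(r + 3)(r + 5), so the eigenvalues are -5, -3, 2.
r=-3: eigenvector (1, 0, -2).
r=-5: eigenvector (0, -2, 1).
r=2: eigenvector (0, 1, 0).
P = [[1, 0, 0], [0, -2, 1], [-2, 1, 0]], D = diag(-3, -5, 2), P⁻¹ = [[1, 0, 0], [2, 0, 1], [4, 1, 2]].
M² = P·diag(9, 25, 4)·P⁻¹ = [[9, 0, 0], [-84, 4, -42], [32, 0, 25]].
The requested entry is 9.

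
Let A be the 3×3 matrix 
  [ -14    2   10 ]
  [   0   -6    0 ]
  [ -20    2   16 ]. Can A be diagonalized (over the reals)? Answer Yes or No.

Characteristic polynomial: p(s) = s^3 + 4s^2 - 36s - 144 = (s - 6)(s + 4)(s + 6).
All 3 eigenvalues are distinct, so A is diagonalizable.

Yes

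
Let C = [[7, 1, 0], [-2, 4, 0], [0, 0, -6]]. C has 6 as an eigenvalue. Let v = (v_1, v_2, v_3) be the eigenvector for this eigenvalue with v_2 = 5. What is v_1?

C − 6I = [[1, 1, 0], [-2, -2, 0], [0, 0, -12]].
Solving (C − 6I)v = 0 gives the eigenspace spanned by (-5, 5, 0).
With v_2 = 5, v = (-5, 5, 0), so v_1 = -5.

-5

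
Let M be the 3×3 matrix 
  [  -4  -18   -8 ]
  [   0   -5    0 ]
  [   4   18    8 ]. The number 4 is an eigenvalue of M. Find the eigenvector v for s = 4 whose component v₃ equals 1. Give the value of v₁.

M − 4I = [[-8, -18, -8], [0, -9, 0], [4, 18, 4]].
Solving (M − 4I)v = 0 gives the eigenspace spanned by (-1, 0, 1).
With v₃ = 1, v = (-1, 0, 1), so v₁ = -1.

-1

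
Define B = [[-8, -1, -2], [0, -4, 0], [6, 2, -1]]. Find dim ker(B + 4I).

B + 4I = [[-4, -1, -2], [0, 0, 0], [6, 2, 3]].
This matrix has rank 2, so its null space has dimension 3 − 2 = 1.

1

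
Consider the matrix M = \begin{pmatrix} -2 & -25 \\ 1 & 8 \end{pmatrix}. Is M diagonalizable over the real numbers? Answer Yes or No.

No

Characteristic polynomial: p(s) = s^2 - 6s + 9 = (s - 3)^2.
s = 3 has algebraic multiplicity 2; rank(M − 3I) = 1, so geometric multiplicity = 1.
Geometric multiplicity < algebraic multiplicity, so M is not diagonalizable.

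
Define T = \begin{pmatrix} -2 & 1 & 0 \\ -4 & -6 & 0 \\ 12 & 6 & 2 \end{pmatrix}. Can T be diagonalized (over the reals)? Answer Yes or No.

No

Characteristic polynomial: p(λ) = λ^3 + 6λ^2 - 32 = (λ - 2)(λ + 4)^2.
λ = -4 has algebraic multiplicity 2; rank(T + 4I) = 2, so geometric multiplicity = 1.
Geometric multiplicity < algebraic multiplicity, so T is not diagonalizable.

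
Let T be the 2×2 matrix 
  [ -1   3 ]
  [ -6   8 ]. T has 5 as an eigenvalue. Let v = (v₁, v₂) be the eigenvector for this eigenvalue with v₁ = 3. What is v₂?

T − 5I = [[-6, 3], [-6, 3]].
Solving (T − 5I)v = 0 gives the eigenspace spanned by (3, 6).
With v₁ = 3, v = (3, 6), so v₂ = 6.

6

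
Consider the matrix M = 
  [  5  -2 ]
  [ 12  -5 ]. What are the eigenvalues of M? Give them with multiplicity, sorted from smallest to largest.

Characteristic polynomial: p(μ) = μ^2 - 1 = (μ - 1)(μ + 1).
Roots (with multiplicity): -1, 1.

-1, 1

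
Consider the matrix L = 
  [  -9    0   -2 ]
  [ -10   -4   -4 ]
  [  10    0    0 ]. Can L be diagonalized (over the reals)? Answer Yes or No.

Yes

Characteristic polynomial: p(t) = t^3 + 13t^2 + 56t + 80 = (t + 4)^2(t + 5).
t = -4 has algebraic multiplicity 2; rank(L + 4I) = 1, so geometric multiplicity = 2.
Every eigenvalue has geometric = algebraic multiplicity, so L is diagonalizable.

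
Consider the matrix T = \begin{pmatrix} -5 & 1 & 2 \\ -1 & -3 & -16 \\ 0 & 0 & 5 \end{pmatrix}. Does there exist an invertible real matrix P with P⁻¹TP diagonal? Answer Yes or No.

Characteristic polynomial: p(λ) = λ^3 + 3λ^2 - 24λ - 80 = (λ - 5)(λ + 4)^2.
λ = -4 has algebraic multiplicity 2; rank(T + 4I) = 2, so geometric multiplicity = 1.
Geometric multiplicity < algebraic multiplicity, so T is not diagonalizable.

No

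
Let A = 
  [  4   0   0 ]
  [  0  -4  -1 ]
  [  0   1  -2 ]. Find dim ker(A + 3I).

1

A + 3I = [[7, 0, 0], [0, -1, -1], [0, 1, 1]].
This matrix has rank 2, so its null space has dimension 3 − 2 = 1.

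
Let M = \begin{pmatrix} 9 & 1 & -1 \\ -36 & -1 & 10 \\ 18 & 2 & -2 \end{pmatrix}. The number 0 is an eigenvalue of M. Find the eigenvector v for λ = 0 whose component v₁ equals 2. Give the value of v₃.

6

M = [[9, 1, -1], [-36, -1, 10], [18, 2, -2]].
Solving (M)v = 0 gives the eigenspace spanned by (2, -12, 6).
With v₁ = 2, v = (2, -12, 6), so v₃ = 6.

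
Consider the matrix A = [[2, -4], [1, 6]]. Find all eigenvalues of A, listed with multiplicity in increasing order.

Characteristic polynomial: p(λ) = λ^2 - 8λ + 16 = (λ - 4)^2.
Roots (with multiplicity): 4, 4.

4, 4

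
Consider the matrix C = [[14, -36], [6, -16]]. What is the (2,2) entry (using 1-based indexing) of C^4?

736

Characteristic polynomial: r^2 + 2r - 8 = (r - 2)(r + 4), so the eigenvalues are -4, 2.
r=2: eigenvector (3, 1).
r=-4: eigenvector (-2, -1).
P = [[3, -2], [1, -1]], D = diag(2, -4), P⁻¹ = [[1, -2], [1, -3]].
C⁴ = P·diag(16, 256)·P⁻¹ = [[-464, 1440], [-240, 736]].
The requested entry is 736.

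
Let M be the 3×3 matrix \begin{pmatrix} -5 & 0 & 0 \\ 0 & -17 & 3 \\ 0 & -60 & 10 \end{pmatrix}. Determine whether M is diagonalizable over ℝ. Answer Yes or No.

Characteristic polynomial: p(r) = r^3 + 12r^2 + 45r + 50 = (r + 2)(r + 5)^2.
r = -5 has algebraic multiplicity 2; rank(M + 5I) = 1, so geometric multiplicity = 2.
Every eigenvalue has geometric = algebraic multiplicity, so M is diagonalizable.

Yes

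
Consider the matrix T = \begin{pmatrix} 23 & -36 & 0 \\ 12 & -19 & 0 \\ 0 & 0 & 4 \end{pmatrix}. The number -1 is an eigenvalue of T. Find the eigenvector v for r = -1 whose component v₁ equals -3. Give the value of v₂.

-2

T + 1I = [[24, -36, 0], [12, -18, 0], [0, 0, 5]].
Solving (T + 1I)v = 0 gives the eigenspace spanned by (-3, -2, 0).
With v₁ = -3, v = (-3, -2, 0), so v₂ = -2.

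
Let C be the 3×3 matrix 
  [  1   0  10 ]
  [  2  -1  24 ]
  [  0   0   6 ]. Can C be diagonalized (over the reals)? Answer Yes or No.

Characteristic polynomial: p(t) = t^3 - 6t^2 - t + 6 = (t - 6)(t - 1)(t + 1).
All 3 eigenvalues are distinct, so C is diagonalizable.

Yes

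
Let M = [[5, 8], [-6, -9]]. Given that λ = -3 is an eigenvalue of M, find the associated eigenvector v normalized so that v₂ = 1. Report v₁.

M + 3I = [[8, 8], [-6, -6]].
Solving (M + 3I)v = 0 gives the eigenspace spanned by (-1, 1).
With v₂ = 1, v = (-1, 1), so v₁ = -1.

-1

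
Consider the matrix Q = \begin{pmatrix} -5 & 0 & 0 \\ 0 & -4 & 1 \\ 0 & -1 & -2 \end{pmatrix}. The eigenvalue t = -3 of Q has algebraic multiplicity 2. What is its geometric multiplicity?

Q + 3I = [[-2, 0, 0], [0, -1, 1], [0, -1, 1]].
This matrix has rank 2, so its null space has dimension 3 − 2 = 1.

1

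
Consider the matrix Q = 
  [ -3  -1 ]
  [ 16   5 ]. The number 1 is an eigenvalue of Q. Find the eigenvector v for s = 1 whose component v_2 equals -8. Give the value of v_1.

Q − 1I = [[-4, -1], [16, 4]].
Solving (Q − 1I)v = 0 gives the eigenspace spanned by (2, -8).
With v_2 = -8, v = (2, -8), so v_1 = 2.

2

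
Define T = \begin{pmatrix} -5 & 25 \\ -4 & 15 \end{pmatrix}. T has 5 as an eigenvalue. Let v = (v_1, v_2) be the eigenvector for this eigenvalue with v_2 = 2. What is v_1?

5

T − 5I = [[-10, 25], [-4, 10]].
Solving (T − 5I)v = 0 gives the eigenspace spanned by (5, 2).
With v_2 = 2, v = (5, 2), so v_1 = 5.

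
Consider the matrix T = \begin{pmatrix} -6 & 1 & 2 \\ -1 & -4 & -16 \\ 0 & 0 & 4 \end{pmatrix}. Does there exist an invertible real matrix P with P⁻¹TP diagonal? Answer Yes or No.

Characteristic polynomial: p(λ) = λ^3 + 6λ^2 - 15λ - 100 = (λ - 4)(λ + 5)^2.
λ = -5 has algebraic multiplicity 2; rank(T + 5I) = 2, so geometric multiplicity = 1.
Geometric multiplicity < algebraic multiplicity, so T is not diagonalizable.

No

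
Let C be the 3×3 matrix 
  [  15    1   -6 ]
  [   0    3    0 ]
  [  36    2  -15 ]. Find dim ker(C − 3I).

C − 3I = [[12, 1, -6], [0, 0, 0], [36, 2, -18]].
This matrix has rank 2, so its null space has dimension 3 − 2 = 1.

1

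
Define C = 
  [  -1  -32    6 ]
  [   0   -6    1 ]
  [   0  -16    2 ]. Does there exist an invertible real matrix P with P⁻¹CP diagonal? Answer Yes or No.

Characteristic polynomial: p(t) = t^3 + 5t^2 + 8t + 4 = (t + 1)(t + 2)^2.
t = -2 has algebraic multiplicity 2; rank(C + 2I) = 2, so geometric multiplicity = 1.
Geometric multiplicity < algebraic multiplicity, so C is not diagonalizable.

No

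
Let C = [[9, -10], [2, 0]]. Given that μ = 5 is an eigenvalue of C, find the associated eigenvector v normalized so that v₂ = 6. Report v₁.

15

C − 5I = [[4, -10], [2, -5]].
Solving (C − 5I)v = 0 gives the eigenspace spanned by (15, 6).
With v₂ = 6, v = (15, 6), so v₁ = 15.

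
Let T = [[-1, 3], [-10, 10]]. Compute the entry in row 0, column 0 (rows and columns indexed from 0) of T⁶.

-53549

Characteristic polynomial: λ^2 - 9λ + 20 = (λ - 5)(λ - 4), so the eigenvalues are 4, 5.
λ=5: eigenvector (1, 2).
λ=4: eigenvector (-3, -5).
P = [[1, -3], [2, -5]], D = diag(5, 4), P⁻¹ = [[-5, 3], [-2, 1]].
T⁶ = P·diag(15625, 4096)·P⁻¹ = [[-53549, 34587], [-115290, 73270]].
The requested entry is -53549.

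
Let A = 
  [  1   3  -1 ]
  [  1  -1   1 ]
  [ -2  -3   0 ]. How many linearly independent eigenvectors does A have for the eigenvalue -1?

A + 1I = [[2, 3, -1], [1, 0, 1], [-2, -3, 1]].
This matrix has rank 2, so its null space has dimension 3 − 2 = 1.

1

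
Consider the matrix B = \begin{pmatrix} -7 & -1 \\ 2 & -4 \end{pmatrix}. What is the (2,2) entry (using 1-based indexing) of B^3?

-34

Characteristic polynomial: μ^2 + 11μ + 30 = (μ + 5)(μ + 6), so the eigenvalues are -6, -5.
μ=-5: eigenvector (1, -2).
μ=-6: eigenvector (1, -1).
P = [[1, 1], [-2, -1]], D = diag(-5, -6), P⁻¹ = [[-1, -1], [2, 1]].
B³ = P·diag(-125, -216)·P⁻¹ = [[-307, -91], [182, -34]].
The requested entry is -34.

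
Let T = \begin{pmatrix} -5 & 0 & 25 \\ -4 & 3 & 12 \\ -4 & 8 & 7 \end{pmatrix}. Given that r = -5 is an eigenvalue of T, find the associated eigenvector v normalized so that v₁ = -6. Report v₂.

T + 5I = [[0, 0, 25], [-4, 8, 12], [-4, 8, 12]].
Solving (T + 5I)v = 0 gives the eigenspace spanned by (-6, -3, 0).
With v₁ = -6, v = (-6, -3, 0), so v₂ = -3.

-3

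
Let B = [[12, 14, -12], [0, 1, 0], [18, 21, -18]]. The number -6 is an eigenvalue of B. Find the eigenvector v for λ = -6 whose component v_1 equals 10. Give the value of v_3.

15

B + 6I = [[18, 14, -12], [0, 7, 0], [18, 21, -12]].
Solving (B + 6I)v = 0 gives the eigenspace spanned by (10, 0, 15).
With v_1 = 10, v = (10, 0, 15), so v_3 = 15.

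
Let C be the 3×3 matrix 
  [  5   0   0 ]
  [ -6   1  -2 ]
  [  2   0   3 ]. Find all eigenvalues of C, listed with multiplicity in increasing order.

1, 3, 5

Characteristic polynomial: p(t) = t^3 - 9t^2 + 23t - 15 = (t - 5)(t - 3)(t - 1).
Roots (with multiplicity): 1, 3, 5.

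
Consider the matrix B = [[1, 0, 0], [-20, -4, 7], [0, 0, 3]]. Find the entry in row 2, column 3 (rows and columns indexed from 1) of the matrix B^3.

91

Characteristic polynomial: μ^3 - 13μ + 12 = (μ - 3)(μ - 1)(μ + 4), so the eigenvalues are -4, 1, 3.
μ=1: eigenvector (1, -4, 0).
μ=-4: eigenvector (0, 1, 0).
μ=3: eigenvector (0, 1, 1).
P = [[1, 0, 0], [-4, 1, 1], [0, 0, 1]], D = diag(1, -4, 3), P⁻¹ = [[1, 0, 0], [4, 1, -1], [0, 0, 1]].
B³ = P·diag(1, -64, 27)·P⁻¹ = [[1, 0, 0], [-260, -64, 91], [0, 0, 27]].
The requested entry is 91.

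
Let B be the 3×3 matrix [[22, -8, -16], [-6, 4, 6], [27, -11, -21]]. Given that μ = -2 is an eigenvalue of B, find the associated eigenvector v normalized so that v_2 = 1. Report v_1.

B + 2I = [[24, -8, -16], [-6, 6, 6], [27, -11, -19]].
Solving (B + 2I)v = 0 gives the eigenspace spanned by (-1, 1, -2).
With v_2 = 1, v = (-1, 1, -2), so v_1 = -1.

-1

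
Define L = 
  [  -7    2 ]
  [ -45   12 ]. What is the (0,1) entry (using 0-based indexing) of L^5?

Characteristic polynomial: t^2 - 5t + 6 = (t - 3)(t - 2), so the eigenvalues are 2, 3.
t=3: eigenvector (1, 5).
t=2: eigenvector (-2, -9).
P = [[1, -2], [5, -9]], D = diag(3, 2), P⁻¹ = [[-9, 2], [-5, 1]].
L⁵ = P·diag(243, 32)·P⁻¹ = [[-1867, 422], [-9495, 2142]].
The requested entry is 422.

422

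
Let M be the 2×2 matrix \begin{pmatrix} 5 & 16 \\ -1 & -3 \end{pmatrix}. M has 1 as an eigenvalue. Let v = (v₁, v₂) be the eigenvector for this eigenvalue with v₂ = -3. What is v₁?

12

M − 1I = [[4, 16], [-1, -4]].
Solving (M − 1I)v = 0 gives the eigenspace spanned by (12, -3).
With v₂ = -3, v = (12, -3), so v₁ = 12.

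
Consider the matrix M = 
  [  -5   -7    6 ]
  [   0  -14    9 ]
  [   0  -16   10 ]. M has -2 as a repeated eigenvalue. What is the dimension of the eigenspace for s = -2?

M + 2I = [[-3, -7, 6], [0, -12, 9], [0, -16, 12]].
This matrix has rank 2, so its null space has dimension 3 − 2 = 1.

1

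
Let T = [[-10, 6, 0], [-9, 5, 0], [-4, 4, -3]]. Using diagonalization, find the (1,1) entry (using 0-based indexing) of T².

Characteristic polynomial: μ^3 + 8μ^2 + 19μ + 12 = (μ + 1)(μ + 3)(μ + 4), so the eigenvalues are -4, -3, -1.
μ=-1: eigenvector (2, 3, 2).
μ=-4: eigenvector (1, 1, 0).
μ=-3: eigenvector (0, 0, 1).
P = [[2, 1, 0], [3, 1, 0], [2, 0, 1]], D = diag(-1, -4, -3), P⁻¹ = [[-1, 1, 0], [3, -2, 0], [2, -2, 1]].
T² = P·diag(1, 16, 9)·P⁻¹ = [[46, -30, 0], [45, -29, 0], [16, -16, 9]].
The requested entry is -29.

-29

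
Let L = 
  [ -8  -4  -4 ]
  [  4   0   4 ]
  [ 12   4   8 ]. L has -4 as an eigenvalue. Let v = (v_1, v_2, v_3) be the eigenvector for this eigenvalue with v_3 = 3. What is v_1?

L + 4I = [[-4, -4, -4], [4, 4, 4], [12, 4, 12]].
Solving (L + 4I)v = 0 gives the eigenspace spanned by (-3, 0, 3).
With v_3 = 3, v = (-3, 0, 3), so v_1 = -3.

-3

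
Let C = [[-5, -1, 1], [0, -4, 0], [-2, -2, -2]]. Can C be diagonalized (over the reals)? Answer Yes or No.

Characteristic polynomial: p(s) = s^3 + 11s^2 + 40s + 48 = (s + 3)(s + 4)^2.
s = -4 has algebraic multiplicity 2; rank(C + 4I) = 1, so geometric multiplicity = 2.
Every eigenvalue has geometric = algebraic multiplicity, so C is diagonalizable.

Yes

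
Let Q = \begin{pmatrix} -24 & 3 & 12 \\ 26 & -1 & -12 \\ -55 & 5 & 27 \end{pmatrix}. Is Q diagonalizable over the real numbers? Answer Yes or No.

Yes

Characteristic polynomial: p(t) = t^3 - 2t^2 - 9t + 18 = (t - 3)(t - 2)(t + 3).
All 3 eigenvalues are distinct, so Q is diagonalizable.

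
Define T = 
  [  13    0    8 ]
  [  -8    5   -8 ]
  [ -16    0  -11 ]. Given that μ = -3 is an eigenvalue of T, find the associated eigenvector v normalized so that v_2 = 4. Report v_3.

T + 3I = [[16, 0, 8], [-8, 8, -8], [-16, 0, -8]].
Solving (T + 3I)v = 0 gives the eigenspace spanned by (-4, 4, 8).
With v_2 = 4, v = (-4, 4, 8), so v_3 = 8.

8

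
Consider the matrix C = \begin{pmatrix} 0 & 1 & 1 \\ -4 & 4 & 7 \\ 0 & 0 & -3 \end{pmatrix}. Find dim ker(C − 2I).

C − 2I = [[-2, 1, 1], [-4, 2, 7], [0, 0, -5]].
This matrix has rank 2, so its null space has dimension 3 − 2 = 1.

1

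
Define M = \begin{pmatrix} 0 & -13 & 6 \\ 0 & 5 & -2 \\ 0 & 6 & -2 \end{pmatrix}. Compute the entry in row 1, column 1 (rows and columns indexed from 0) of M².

13

Characteristic polynomial: t^3 - 3t^2 + 2t = t(t - 2)(t - 1), so the eigenvalues are 0, 1, 2.
t=0: eigenvector (1, 0, 0).
t=1: eigenvector (-1, 1, 2).
t=2: eigenvector (4, -2, -3).
P = [[1, -1, 4], [0, 1, -2], [0, 2, -3]], D = diag(0, 1, 2), P⁻¹ = [[1, 5, -2], [0, -3, 2], [0, -2, 1]].
M² = P·diag(0, 1, 4)·P⁻¹ = [[0, -29, 14], [0, 13, -6], [0, 18, -8]].
The requested entry is 13.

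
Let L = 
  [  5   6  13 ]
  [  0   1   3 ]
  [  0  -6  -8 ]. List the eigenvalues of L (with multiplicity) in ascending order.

-5, -2, 5

Characteristic polynomial: p(μ) = μ^3 + 2μ^2 - 25μ - 50 = (μ - 5)(μ + 2)(μ + 5).
Roots (with multiplicity): -5, -2, 5.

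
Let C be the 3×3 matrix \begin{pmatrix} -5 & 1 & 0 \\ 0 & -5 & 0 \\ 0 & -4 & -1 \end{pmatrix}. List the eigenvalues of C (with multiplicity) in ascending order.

-5, -5, -1

Characteristic polynomial: p(t) = t^3 + 11t^2 + 35t + 25 = (t + 1)(t + 5)^2.
Roots (with multiplicity): -5, -5, -1.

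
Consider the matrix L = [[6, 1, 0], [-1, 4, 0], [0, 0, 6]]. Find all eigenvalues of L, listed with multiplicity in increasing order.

5, 5, 6

Characteristic polynomial: p(r) = r^3 - 16r^2 + 85r - 150 = (r - 6)(r - 5)^2.
Roots (with multiplicity): 5, 5, 6.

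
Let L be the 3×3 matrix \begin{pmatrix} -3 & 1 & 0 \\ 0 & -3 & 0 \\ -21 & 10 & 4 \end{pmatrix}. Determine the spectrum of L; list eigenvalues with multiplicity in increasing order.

Characteristic polynomial: p(λ) = λ^3 + 2λ^2 - 15λ - 36 = (λ - 4)(λ + 3)^2.
Roots (with multiplicity): -3, -3, 4.

-3, -3, 4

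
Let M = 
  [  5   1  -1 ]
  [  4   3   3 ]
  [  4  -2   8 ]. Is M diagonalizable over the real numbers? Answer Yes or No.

Characteristic polynomial: p(r) = r^3 - 16r^2 + 85r - 150 = (r - 6)(r - 5)^2.
r = 5 has algebraic multiplicity 2; rank(M − 5I) = 2, so geometric multiplicity = 1.
Geometric multiplicity < algebraic multiplicity, so M is not diagonalizable.

No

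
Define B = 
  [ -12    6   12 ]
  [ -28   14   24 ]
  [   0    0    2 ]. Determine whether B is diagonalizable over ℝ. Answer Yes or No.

Yes

Characteristic polynomial: p(t) = t^3 - 4t^2 + 4t = t(t - 2)^2.
t = 2 has algebraic multiplicity 2; rank(B − 2I) = 1, so geometric multiplicity = 2.
Every eigenvalue has geometric = algebraic multiplicity, so B is diagonalizable.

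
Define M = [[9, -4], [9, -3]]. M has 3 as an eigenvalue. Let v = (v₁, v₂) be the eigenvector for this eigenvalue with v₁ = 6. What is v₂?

9

M − 3I = [[6, -4], [9, -6]].
Solving (M − 3I)v = 0 gives the eigenspace spanned by (6, 9).
With v₁ = 6, v = (6, 9), so v₂ = 9.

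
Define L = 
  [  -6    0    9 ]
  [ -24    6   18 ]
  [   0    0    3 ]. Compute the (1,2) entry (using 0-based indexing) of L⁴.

-2430

Characteristic polynomial: s^3 - 3s^2 - 36s + 108 = (s - 6)(s - 3)(s + 6), so the eigenvalues are -6, 3, 6.
s=6: eigenvector (0, 1, 0).
s=-6: eigenvector (1, 2, 0).
s=3: eigenvector (1, 2, 1).
P = [[0, 1, 1], [1, 2, 2], [0, 0, 1]], D = diag(6, -6, 3), P⁻¹ = [[-2, 1, 0], [1, 0, -1], [0, 0, 1]].
L⁴ = P·diag(1296, 1296, 81)·P⁻¹ = [[1296, 0, -1215], [0, 1296, -2430], [0, 0, 81]].
The requested entry is -2430.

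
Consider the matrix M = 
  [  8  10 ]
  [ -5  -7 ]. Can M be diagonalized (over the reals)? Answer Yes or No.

Characteristic polynomial: p(μ) = μ^2 - μ - 6 = (μ - 3)(μ + 2).
All 2 eigenvalues are distinct, so M is diagonalizable.

Yes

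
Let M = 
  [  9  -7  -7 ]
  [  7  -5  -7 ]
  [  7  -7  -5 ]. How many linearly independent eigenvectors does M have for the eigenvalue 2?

2

M − 2I = [[7, -7, -7], [7, -7, -7], [7, -7, -7]].
This matrix has rank 1, so its null space has dimension 3 − 1 = 2.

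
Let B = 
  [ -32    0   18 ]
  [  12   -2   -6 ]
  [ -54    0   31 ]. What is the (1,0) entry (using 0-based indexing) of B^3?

468

Characteristic polynomial: λ^3 + 3λ^2 - 18λ - 40 = (λ - 4)(λ + 2)(λ + 5), so the eigenvalues are -5, -2, 4.
λ=4: eigenvector (1, 0, 2).
λ=-5: eigenvector (-2, 2, -3).
λ=-2: eigenvector (0, 1, 0).
P = [[1, -2, 0], [0, 2, 1], [2, -3, 0]], D = diag(4, -5, -2), P⁻¹ = [[-3, 0, 2], [-2, 0, 1], [4, 1, -2]].
B³ = P·diag(64, -125, -8)·P⁻¹ = [[-692, 0, 378], [468, -8, -234], [-1134, 0, 631]].
The requested entry is 468.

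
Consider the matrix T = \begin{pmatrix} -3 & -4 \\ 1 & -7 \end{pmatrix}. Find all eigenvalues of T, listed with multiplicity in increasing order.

-5, -5

Characteristic polynomial: p(μ) = μ^2 + 10μ + 25 = (μ + 5)^2.
Roots (with multiplicity): -5, -5.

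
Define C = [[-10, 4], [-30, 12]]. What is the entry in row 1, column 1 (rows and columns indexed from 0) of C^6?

384

Characteristic polynomial: t^2 - 2t = t(t - 2), so the eigenvalues are 0, 2.
t=0: eigenvector (2, 5).
t=2: eigenvector (-1, -3).
P = [[2, -1], [5, -3]], D = diag(0, 2), P⁻¹ = [[3, -1], [5, -2]].
C⁶ = P·diag(0, 64)·P⁻¹ = [[-320, 128], [-960, 384]].
The requested entry is 384.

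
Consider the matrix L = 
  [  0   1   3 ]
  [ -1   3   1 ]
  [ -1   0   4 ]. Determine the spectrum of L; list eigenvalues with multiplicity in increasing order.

Characteristic polynomial: p(s) = s^3 - 7s^2 + 16s - 12 = (s - 3)(s - 2)^2.
Roots (with multiplicity): 2, 2, 3.

2, 2, 3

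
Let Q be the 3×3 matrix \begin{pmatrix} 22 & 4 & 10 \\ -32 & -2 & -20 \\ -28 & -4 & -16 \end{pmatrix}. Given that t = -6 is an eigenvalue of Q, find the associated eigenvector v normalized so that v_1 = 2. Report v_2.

-4

Q + 6I = [[28, 4, 10], [-32, 4, -20], [-28, -4, -10]].
Solving (Q + 6I)v = 0 gives the eigenspace spanned by (2, -4, -4).
With v_1 = 2, v = (2, -4, -4), so v_2 = -4.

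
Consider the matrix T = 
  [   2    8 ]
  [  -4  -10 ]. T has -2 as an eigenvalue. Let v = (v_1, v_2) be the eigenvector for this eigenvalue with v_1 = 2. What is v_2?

-1

T + 2I = [[4, 8], [-4, -8]].
Solving (T + 2I)v = 0 gives the eigenspace spanned by (2, -1).
With v_1 = 2, v = (2, -1), so v_2 = -1.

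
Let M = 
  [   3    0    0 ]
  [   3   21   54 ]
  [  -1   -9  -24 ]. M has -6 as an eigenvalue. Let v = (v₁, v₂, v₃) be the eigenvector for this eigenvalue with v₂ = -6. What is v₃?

3

M + 6I = [[9, 0, 0], [3, 27, 54], [-1, -9, -18]].
Solving (M + 6I)v = 0 gives the eigenspace spanned by (0, -6, 3).
With v₂ = -6, v = (0, -6, 3), so v₃ = 3.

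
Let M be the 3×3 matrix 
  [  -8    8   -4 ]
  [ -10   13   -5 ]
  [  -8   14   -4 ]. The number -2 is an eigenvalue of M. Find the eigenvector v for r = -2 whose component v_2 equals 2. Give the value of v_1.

4

M + 2I = [[-6, 8, -4], [-10, 15, -5], [-8, 14, -2]].
Solving (M + 2I)v = 0 gives the eigenspace spanned by (4, 2, -2).
With v_2 = 2, v = (4, 2, -2), so v_1 = 4.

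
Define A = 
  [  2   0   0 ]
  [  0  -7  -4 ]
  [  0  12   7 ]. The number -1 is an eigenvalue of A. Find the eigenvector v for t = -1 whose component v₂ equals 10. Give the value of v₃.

A + 1I = [[3, 0, 0], [0, -6, -4], [0, 12, 8]].
Solving (A + 1I)v = 0 gives the eigenspace spanned by (0, 10, -15).
With v₂ = 10, v = (0, 10, -15), so v₃ = -15.

-15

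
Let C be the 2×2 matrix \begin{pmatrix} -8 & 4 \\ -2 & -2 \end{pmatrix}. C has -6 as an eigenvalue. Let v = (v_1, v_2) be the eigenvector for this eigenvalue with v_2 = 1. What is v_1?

C + 6I = [[-2, 4], [-2, 4]].
Solving (C + 6I)v = 0 gives the eigenspace spanned by (2, 1).
With v_2 = 1, v = (2, 1), so v_1 = 2.

2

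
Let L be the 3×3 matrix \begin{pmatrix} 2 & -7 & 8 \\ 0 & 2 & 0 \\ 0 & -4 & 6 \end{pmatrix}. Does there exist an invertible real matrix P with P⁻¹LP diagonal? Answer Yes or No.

Characteristic polynomial: p(s) = s^3 - 10s^2 + 28s - 24 = (s - 6)(s - 2)^2.
s = 2 has algebraic multiplicity 2; rank(L − 2I) = 2, so geometric multiplicity = 1.
Geometric multiplicity < algebraic multiplicity, so L is not diagonalizable.

No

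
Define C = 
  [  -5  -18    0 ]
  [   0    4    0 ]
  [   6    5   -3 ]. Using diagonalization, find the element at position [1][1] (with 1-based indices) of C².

Characteristic polynomial: μ^3 + 4μ^2 - 17μ - 60 = (μ - 4)(μ + 3)(μ + 5), so the eigenvalues are -5, -3, 4.
μ=4: eigenvector (-2, 1, -1).
μ=-5: eigenvector (1, 0, -3).
μ=-3: eigenvector (0, 0, 1).
P = [[-2, 1, 0], [1, 0, 0], [-1, -3, 1]], D = diag(4, -5, -3), P⁻¹ = [[0, 1, 0], [1, 2, 0], [3, 7, 1]].
C² = P·diag(16, 25, 9)·P⁻¹ = [[25, 18, 0], [0, 16, 0], [-48, -103, 9]].
The requested entry is 25.

25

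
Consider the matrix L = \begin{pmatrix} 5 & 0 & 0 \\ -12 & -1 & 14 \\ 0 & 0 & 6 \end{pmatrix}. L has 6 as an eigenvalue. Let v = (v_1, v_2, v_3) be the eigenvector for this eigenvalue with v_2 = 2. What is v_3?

L − 6I = [[-1, 0, 0], [-12, -7, 14], [0, 0, 0]].
Solving (L − 6I)v = 0 gives the eigenspace spanned by (0, 2, 1).
With v_2 = 2, v = (0, 2, 1), so v_3 = 1.

1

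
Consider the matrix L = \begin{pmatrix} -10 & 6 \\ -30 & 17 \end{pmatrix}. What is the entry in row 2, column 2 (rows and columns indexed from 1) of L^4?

3061

Characteristic polynomial: λ^2 - 7λ + 10 = (λ - 5)(λ - 2), so the eigenvalues are 2, 5.
λ=2: eigenvector (1, 2).
λ=5: eigenvector (2, 5).
P = [[1, 2], [2, 5]], D = diag(2, 5), P⁻¹ = [[5, -2], [-2, 1]].
L⁴ = P·diag(16, 625)·P⁻¹ = [[-2420, 1218], [-6090, 3061]].
The requested entry is 3061.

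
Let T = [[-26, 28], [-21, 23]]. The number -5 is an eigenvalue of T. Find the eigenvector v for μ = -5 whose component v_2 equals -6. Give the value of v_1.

T + 5I = [[-21, 28], [-21, 28]].
Solving (T + 5I)v = 0 gives the eigenspace spanned by (-8, -6).
With v_2 = -6, v = (-8, -6), so v_1 = -8.

-8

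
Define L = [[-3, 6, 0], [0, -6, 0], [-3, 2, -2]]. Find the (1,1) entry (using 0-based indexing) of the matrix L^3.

-216

Characteristic polynomial: t^3 + 11t^2 + 36t + 36 = (t + 2)(t + 3)(t + 6), so the eigenvalues are -6, -3, -2.
t=-3: eigenvector (1, 0, 3).
t=-6: eigenvector (-2, 1, -2).
t=-2: eigenvector (0, 0, 1).
P = [[1, -2, 0], [0, 1, 0], [3, -2, 1]], D = diag(-3, -6, -2), P⁻¹ = [[1, 2, 0], [0, 1, 0], [-3, -4, 1]].
L³ = P·diag(-27, -216, -8)·P⁻¹ = [[-27, 378, 0], [0, -216, 0], [-57, 302, -8]].
The requested entry is -216.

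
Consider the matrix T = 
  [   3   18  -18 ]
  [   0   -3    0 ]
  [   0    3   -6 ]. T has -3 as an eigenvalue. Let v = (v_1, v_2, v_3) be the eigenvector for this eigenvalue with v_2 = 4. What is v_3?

4

T + 3I = [[6, 18, -18], [0, 0, 0], [0, 3, -3]].
Solving (T + 3I)v = 0 gives the eigenspace spanned by (0, 4, 4).
With v_2 = 4, v = (0, 4, 4), so v_3 = 4.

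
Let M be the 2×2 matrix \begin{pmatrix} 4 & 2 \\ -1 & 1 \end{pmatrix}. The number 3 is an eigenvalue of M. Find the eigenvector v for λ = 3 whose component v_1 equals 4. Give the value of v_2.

M − 3I = [[1, 2], [-1, -2]].
Solving (M − 3I)v = 0 gives the eigenspace spanned by (4, -2).
With v_1 = 4, v = (4, -2), so v_2 = -2.

-2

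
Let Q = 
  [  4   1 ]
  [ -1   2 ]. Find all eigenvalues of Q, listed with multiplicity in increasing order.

Characteristic polynomial: p(μ) = μ^2 - 6μ + 9 = (μ - 3)^2.
Roots (with multiplicity): 3, 3.

3, 3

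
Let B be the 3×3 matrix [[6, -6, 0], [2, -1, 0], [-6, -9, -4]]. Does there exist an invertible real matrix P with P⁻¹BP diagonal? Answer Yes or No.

Characteristic polynomial: p(μ) = μ^3 - μ^2 - 14μ + 24 = (μ - 3)(μ - 2)(μ + 4).
All 3 eigenvalues are distinct, so B is diagonalizable.

Yes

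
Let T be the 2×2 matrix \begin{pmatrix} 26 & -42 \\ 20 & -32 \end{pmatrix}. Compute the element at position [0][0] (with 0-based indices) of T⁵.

13856

Characteristic polynomial: λ^2 + 6λ + 8 = (λ + 2)(λ + 4), so the eigenvalues are -4, -2.
λ=-2: eigenvector (-3, -2).
λ=-4: eigenvector (-7, -5).
P = [[-3, -7], [-2, -5]], D = diag(-2, -4), P⁻¹ = [[-5, 7], [2, -3]].
T⁵ = P·diag(-32, -1024)·P⁻¹ = [[13856, -20832], [9920, -14912]].
The requested entry is 13856.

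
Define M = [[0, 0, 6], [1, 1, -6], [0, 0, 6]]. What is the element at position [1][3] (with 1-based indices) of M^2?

Characteristic polynomial: λ^3 - 7λ^2 + 6λ = λ(λ - 6)(λ - 1), so the eigenvalues are 0, 1, 6.
λ=1: eigenvector (0, 1, 0).
λ=0: eigenvector (-1, 1, 0).
λ=6: eigenvector (1, -1, 1).
P = [[0, -1, 1], [1, 1, -1], [0, 0, 1]], D = diag(1, 0, 6), P⁻¹ = [[1, 1, 0], [-1, 0, 1], [0, 0, 1]].
M² = P·diag(1, 0, 36)·P⁻¹ = [[0, 0, 36], [1, 1, -36], [0, 0, 36]].
The requested entry is 36.

36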